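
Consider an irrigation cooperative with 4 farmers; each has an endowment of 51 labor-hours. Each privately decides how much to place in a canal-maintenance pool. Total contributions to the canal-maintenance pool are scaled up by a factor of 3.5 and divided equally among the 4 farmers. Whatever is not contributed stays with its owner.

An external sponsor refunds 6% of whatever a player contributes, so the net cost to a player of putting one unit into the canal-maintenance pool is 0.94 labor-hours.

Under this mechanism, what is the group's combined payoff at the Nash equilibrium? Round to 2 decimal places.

With the mechanism, a contributed unit returns (3.5/4) / 0.94 = 0.9309 per unit of net cost — still below 1 — so contributing 0 remains dominant for every player.
At the Nash equilibrium no one contributes; group total payoff = 4 × 51 = 204.

204.00 labor-hours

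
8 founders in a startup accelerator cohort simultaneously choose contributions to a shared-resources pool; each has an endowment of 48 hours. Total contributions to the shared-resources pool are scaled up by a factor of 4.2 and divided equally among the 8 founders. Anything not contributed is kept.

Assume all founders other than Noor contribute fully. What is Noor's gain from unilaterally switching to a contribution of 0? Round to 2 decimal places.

22.80 hours

Switching from a contribution of 48 to 0 lets Noor keep an extra 48 hours, but lowers the shared-resources pool by 48, which costs Noor their own share of that drop: 4.2/8 × 48 = 25.20.
Net gain = 48 − 25.20 = 22.80. The private return per contributed unit (0.5250) is below 1, so free-riding is indeed the best response regardless of what the others do.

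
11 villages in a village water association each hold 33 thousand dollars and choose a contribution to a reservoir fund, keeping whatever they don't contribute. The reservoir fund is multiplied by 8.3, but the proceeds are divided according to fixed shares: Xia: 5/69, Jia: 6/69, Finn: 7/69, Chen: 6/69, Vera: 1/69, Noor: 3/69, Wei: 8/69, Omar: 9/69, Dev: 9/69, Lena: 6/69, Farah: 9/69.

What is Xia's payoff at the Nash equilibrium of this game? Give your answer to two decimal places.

92.54 thousand dollars

Each unit j contributes comes back to j as 8.3 × (j's share), so j prefers to contribute only if that share exceeds 1/8.3 = 0.1205; otherwise keeping the unit dominates.
The shares above 0.1205 belong to Omar, Dev and Farah, contributing 33 each; the remaining 8 contribute 0. Total contributed: 99.
Xia keeps 33 and receives 8.3 × 99 × 5/69 = 59.54 from the reservoir fund, for a payoff of 92.54.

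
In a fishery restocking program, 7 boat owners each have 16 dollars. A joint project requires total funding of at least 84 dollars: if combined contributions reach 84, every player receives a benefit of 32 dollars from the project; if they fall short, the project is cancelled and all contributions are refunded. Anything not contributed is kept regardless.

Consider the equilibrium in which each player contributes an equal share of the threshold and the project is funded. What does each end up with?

Equal share of the threshold: 84/7 = 12.
At this profile no one gains by cutting their contribution: any cut drops the total below 84, the project is cancelled, contributions are refunded, and the deviator ends with 16, which is less than 16 − 12 + 32 = 36. Contributing more than 12 just wastes the excess. So contributing exactly 12 is a best response.
Each player's payoff: 16 − 12 + 32 = 36.

36 dollars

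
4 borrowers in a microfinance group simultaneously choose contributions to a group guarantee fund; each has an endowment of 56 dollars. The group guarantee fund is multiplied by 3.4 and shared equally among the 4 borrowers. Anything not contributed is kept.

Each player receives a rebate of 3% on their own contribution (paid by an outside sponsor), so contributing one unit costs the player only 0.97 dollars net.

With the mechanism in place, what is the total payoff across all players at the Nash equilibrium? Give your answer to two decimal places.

224.00 dollars

The effective private return is (3.4/4) / 0.97 = 0.8763, which is still under 1, so the mechanism doesn't change anyone's dominant strategy: zero contribution.
At the Nash equilibrium no one contributes; group total payoff = 4 × 56 = 224.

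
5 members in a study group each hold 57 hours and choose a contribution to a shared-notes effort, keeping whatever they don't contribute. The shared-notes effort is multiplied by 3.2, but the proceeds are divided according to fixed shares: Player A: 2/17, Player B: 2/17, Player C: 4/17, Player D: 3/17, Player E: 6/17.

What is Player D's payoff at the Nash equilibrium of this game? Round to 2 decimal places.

A player with share s gets back 3.2·s per unit contributed, so full contribution is dominant for anyone with s > 1/3.2 = 0.3125 and zero contribution is dominant for anyone below.
Only Player E (6/17) clears that bar, contributing 57; the remaining 4 contribute 0. Total contributed: 57.
Player D keeps 57 and receives 3.2 × 57 × 3/17 = 32.19 from the shared-notes effort, for a payoff of 89.19.

89.19 hours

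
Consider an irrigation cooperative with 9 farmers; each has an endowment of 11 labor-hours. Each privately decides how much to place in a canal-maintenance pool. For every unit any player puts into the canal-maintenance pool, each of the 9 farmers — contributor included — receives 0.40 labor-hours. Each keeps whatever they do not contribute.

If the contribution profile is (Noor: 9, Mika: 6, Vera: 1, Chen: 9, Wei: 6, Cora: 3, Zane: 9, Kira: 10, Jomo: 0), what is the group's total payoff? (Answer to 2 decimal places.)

Total contributed: 9 + 6 + 1 + 9 + 6 + 3 + 9 + 10 + 0 = 53; total kept: 9 × 11 − 53 = 46.
The canal-maintenance pool pays out 0.40 × 9 × 53 = 190.80 in aggregate.
Group total = 46 + 190.80 = 236.80.

236.80 labor-hours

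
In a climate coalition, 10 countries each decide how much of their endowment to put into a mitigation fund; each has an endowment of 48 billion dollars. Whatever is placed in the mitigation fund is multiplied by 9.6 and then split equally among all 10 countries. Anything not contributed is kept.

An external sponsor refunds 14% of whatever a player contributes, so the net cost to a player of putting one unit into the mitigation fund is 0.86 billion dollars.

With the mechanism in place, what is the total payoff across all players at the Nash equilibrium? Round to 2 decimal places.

The effective private return per unit is now (9.6/10) / 0.86 = 1.1163 > 1, so every player's dominant strategy flips to full contribution.
So the Nash equilibrium is full contribution by all 10; the group earns 10 × (48 × 0.14 + 9.6 × 48) = 4675.20.

4675.20 billion dollars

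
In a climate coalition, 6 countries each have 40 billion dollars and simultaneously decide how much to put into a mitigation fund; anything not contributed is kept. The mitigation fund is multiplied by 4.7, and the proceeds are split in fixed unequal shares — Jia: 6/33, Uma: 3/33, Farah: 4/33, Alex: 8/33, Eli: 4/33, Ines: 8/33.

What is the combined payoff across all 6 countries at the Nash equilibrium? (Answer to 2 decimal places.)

536.00 billion dollars

A player with share s gets back 4.7·s per unit contributed, so full contribution is dominant for anyone with s > 1/4.7 = 0.2128 and zero contribution is dominant for anyone below.
The shares above 0.2128 belong to Alex and Ines, contributing 40 each; the remaining 4 contribute 0. Total contributed: 80.
The mitigation fund pays out 4.7 × 80 = 376.00 in total (split across the unequal shares, but the aggregate is all that matters for the group sum).
The 4 free-riders keep 40 each, adding 160. Group total = 160 + 376.00 = 536.00.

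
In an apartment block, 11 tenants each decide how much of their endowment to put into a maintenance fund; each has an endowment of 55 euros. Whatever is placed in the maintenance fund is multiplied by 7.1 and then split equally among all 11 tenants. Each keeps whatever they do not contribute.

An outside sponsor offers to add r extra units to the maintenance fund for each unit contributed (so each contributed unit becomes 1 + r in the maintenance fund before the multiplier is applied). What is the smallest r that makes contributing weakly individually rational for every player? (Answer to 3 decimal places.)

With matching at rate r, one contributed unit becomes (1 + r) in the maintenance fund and returns 7.1 × (1 + r) / 11 to the contributor.
Setting this equal to 1: 1 + r = 11/7.1 = 1.5493.
So the minimum matching rate is r = 1.5493 − 1 = 0.549.

0.549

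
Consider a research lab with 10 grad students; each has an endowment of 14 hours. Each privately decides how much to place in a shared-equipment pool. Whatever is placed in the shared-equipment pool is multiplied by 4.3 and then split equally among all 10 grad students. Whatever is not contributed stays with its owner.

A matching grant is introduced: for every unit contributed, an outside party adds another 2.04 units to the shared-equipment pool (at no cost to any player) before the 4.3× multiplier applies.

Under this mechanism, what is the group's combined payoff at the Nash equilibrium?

1830.08 hours

Under the mechanism each unit contributed yields 4.3 × 3.04 / 10 = 1.3072 back to its contributor per unit of net cost, which exceeds 1, making full contribution the dominant choice for everyone.
So the Nash equilibrium is full contribution by all 10; the group earns 4.3 × 3.04 × 140 = 1830.08.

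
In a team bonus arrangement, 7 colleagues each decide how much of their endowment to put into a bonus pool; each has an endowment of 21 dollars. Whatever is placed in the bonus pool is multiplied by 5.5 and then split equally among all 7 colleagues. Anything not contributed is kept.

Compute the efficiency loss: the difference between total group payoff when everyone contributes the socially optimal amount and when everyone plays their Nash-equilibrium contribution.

661.50 dollars

Each contributed unit returns 5.5/7 = 0.7857 to its contributor — below 1 — so contributing 0 is dominant for every player. At the Nash equilibrium everyone keeps their 21, and the group total is 7 × 21 = 147.
Each contributed unit returns 5.500 to the group as a whole (0.7857 to each of 7 players), which exceeds 1, so the social optimum is full contribution: group total = 5.500 × 147 = 808.50.
Efficiency loss = 808.50 − 147 = 661.50.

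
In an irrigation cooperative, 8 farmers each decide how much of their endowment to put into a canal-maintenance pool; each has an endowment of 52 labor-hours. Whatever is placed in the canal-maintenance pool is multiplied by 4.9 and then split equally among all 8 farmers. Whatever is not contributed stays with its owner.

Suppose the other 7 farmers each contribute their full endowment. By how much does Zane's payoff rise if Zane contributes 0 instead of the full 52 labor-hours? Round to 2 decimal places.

20.15 labor-hours

Switching from a contribution of 52 to 0 lets Zane keep an extra 52 labor-hours, but lowers the canal-maintenance pool by 52, which costs Zane their own share of that drop: 4.9/8 × 52 = 31.85.
Net gain = 52 − 31.85 = 20.15. The private return per contributed unit (0.6125) is below 1, so free-riding is indeed the best response regardless of what the others do.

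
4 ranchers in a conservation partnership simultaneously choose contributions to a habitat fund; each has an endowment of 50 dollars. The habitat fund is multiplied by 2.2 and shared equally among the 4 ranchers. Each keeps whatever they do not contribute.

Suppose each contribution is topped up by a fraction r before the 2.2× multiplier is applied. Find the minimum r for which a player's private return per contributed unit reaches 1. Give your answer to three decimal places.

With matching at rate r, one contributed unit becomes (1 + r) in the habitat fund and returns 2.2 × (1 + r) / 4 to the contributor.
Setting this equal to 1: 1 + r = 4/2.2 = 1.8182.
So the minimum matching rate is r = 1.8182 − 1 = 0.818.

0.818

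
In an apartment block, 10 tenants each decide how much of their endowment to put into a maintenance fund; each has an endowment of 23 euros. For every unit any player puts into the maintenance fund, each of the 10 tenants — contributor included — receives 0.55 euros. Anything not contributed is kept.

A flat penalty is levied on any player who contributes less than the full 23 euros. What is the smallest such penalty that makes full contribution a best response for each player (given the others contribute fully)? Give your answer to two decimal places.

10.35 euros

Given the others contribute fully, the best deviation is to contribute 0 (any partial contribution still incurs the fine and gives up units whose private return 0.55 is below 1).
Deviating from 23 to 0 saves 23 euros but forfeits the deviator's share of the drop in the maintenance fund: 0.55 × 23 = 12.65.
So the deviation gain is 23 − 12.65 = 10.35, and the fine must be at least 10.35 euros to wipe it out.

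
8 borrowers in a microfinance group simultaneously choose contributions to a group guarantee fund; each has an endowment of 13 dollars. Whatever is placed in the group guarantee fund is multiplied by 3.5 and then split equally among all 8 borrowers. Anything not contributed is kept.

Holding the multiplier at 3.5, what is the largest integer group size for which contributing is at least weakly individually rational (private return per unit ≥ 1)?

3

Private return per unit is 3.5/(group size), which is ≥ 1 whenever the group size is ≤ 3.5.
The largest such integer is 3.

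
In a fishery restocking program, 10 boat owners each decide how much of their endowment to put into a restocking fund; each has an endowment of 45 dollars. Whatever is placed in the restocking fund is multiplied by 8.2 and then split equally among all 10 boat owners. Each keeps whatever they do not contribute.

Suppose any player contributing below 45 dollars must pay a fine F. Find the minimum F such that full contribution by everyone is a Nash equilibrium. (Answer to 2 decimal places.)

Given the others contribute fully, the best deviation is to contribute 0 (any partial contribution still incurs the fine and gives up units whose private return 0.8200 is below 1).
Deviating from 45 to 0 saves 45 dollars but forfeits the deviator's share of the drop in the restocking fund: 8.2/10 × 45 = 36.90.
So the deviation gain is 45 − 36.90 = 8.10, and the fine must be at least 8.10 dollars to wipe it out.

8.10 dollars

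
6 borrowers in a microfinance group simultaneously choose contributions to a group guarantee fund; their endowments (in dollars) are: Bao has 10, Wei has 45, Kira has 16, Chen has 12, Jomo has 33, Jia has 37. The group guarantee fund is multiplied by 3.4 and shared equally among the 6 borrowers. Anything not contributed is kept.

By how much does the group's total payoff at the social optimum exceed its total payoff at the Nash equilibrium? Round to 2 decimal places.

The private return per contributed unit is 3.4/6 = 0.5667 < 1 for every player regardless of endowment, so the Nash equilibrium is zero contribution and the group total is Σ E_j = 10 + 45 + 16 + 12 + 33 + 37 = 153.
Each contributed unit returns 3.400 to the group, so the social optimum is full contribution by everyone: group total = 3.400 × 153 = 520.20.
Efficiency loss = (3.400 − 1) × 153 = 367.20.

367.20 dollars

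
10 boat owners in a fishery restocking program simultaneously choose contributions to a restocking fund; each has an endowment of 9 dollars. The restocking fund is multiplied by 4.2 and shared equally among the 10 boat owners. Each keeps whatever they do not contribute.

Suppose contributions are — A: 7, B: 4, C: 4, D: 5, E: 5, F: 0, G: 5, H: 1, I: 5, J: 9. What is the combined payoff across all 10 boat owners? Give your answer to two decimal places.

Total contributed: 7 + 4 + 4 + 5 + 5 + 0 + 5 + 1 + 5 + 9 = 45; total kept: 10 × 9 − 45 = 45.
The restocking fund pays out 4.2 × 45 = 189.00 in aggregate.
Group total = 45 + 189.00 = 234.00.

234.00 dollars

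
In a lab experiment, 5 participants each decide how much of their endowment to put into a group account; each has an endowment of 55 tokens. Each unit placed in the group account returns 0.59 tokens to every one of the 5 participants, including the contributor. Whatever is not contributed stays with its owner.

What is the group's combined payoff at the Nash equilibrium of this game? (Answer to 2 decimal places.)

275.00 tokens

The private return per contributed unit is 0.59 < 1, so contributing 0 is dominant for every player. At the Nash equilibrium everyone keeps their 55, and the group total is 5 × 55 = 275.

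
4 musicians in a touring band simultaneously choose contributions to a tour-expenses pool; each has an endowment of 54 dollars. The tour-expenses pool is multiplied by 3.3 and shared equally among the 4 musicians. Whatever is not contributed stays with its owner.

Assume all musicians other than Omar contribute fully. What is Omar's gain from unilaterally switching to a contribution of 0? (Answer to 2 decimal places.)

Switching from a contribution of 54 to 0 lets Omar keep an extra 54 dollars, but lowers the tour-expenses pool by 54, which costs Omar their own share of that drop: 3.3/4 × 54 = 44.55.
Net gain = 54 − 44.55 = 9.45. The private return per contributed unit (0.8250) is below 1, so free-riding is indeed the best response regardless of what the others do.

9.45 dollars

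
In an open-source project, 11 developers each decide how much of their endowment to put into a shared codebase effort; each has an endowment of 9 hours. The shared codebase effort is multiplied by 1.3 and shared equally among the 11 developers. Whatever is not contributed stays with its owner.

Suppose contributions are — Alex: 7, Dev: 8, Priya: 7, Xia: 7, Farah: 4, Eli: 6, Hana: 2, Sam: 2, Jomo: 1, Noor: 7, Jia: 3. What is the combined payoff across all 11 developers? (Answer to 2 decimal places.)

115.20 hours

Total contributed: 7 + 8 + 7 + 7 + 4 + 6 + 2 + 2 + 1 + 7 + 3 = 54; total kept: 11 × 9 − 54 = 45.
The shared codebase effort pays out 1.3 × 54 = 70.20 in aggregate.
Group total = 45 + 70.20 = 115.20.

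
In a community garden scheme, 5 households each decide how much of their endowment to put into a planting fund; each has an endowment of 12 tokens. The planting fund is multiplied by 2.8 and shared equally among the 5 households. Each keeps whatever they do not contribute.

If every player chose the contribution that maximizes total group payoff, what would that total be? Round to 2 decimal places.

168.00 tokens

Each contributed unit returns 2.800 to the group as a whole (0.5600 to each of 5 players), which exceeds 1, so the social optimum is full contribution: group total = 2.800 × 60 = 168.00.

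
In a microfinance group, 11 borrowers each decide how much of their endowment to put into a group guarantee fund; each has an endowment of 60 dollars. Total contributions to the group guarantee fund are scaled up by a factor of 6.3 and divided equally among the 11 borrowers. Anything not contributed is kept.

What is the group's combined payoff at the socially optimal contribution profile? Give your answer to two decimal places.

Each contributed unit returns 6.300 to the group as a whole (0.5727 to each of 11 players), which exceeds 1, so the social optimum is full contribution: group total = 6.300 × 660 = 4158.00.

4158.00 dollars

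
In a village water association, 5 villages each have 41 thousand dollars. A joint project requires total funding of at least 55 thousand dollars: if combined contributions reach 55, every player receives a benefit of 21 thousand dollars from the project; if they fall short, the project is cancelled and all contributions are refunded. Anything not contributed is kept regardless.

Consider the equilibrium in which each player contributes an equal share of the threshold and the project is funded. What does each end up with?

Equal share of the threshold: 55/5 = 11.
At this profile no one gains by cutting their contribution: any cut drops the total below 55, the project is cancelled, contributions are refunded, and the deviator ends with 41, which is less than 41 − 11 + 21 = 51. Contributing more than 11 just wastes the excess. So contributing exactly 11 is a best response.
Each player's payoff: 41 − 11 + 21 = 51.

51 thousand dollars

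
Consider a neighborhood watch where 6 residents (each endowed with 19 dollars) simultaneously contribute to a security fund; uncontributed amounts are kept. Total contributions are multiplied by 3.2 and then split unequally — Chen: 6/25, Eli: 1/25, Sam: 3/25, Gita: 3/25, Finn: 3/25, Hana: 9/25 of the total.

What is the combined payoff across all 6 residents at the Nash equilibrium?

155.80 dollars

Each unit j contributes comes back to j as 3.2 × (j's share), so j prefers to contribute only if that share exceeds 1/3.2 = 0.3125; otherwise keeping the unit dominates.
The only share above 0.3125 is Hana's 9/25, contributing 19; the remaining 5 contribute 0. Total contributed: 19.
The security fund pays out 3.2 × 19 = 60.80 in total (split across the unequal shares, but the aggregate is all that matters for the group sum).
The 5 free-riders keep 19 each, adding 95. Group total = 95 + 60.80 = 155.80.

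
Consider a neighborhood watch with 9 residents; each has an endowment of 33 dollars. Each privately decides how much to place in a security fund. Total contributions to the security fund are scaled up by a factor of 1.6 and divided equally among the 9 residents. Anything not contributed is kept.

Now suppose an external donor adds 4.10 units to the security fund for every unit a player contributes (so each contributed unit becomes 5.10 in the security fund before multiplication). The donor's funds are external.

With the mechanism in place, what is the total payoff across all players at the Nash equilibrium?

297.00 dollars

With the mechanism, a contributed unit returns 1.6 × 5.10 / 9 = 0.9067 per unit of net cost — still below 1 — so contributing 0 remains dominant for every player.
At the Nash equilibrium no one contributes; group total payoff = 9 × 33 = 297.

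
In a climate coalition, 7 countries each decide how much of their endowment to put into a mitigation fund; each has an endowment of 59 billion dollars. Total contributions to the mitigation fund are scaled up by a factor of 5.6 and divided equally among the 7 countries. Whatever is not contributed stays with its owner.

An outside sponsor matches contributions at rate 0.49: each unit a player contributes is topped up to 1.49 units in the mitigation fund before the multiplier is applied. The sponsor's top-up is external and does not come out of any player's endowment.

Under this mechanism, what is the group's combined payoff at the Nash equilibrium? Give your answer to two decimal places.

3446.07 billion dollars

Under the mechanism each unit contributed yields 5.6 × 1.49 / 7 = 1.1920 back to its contributor per unit of net cost, which exceeds 1, making full contribution the dominant choice for everyone.
So the Nash equilibrium is full contribution by all 7; the group earns 5.6 × 1.49 × 413 = 3446.07.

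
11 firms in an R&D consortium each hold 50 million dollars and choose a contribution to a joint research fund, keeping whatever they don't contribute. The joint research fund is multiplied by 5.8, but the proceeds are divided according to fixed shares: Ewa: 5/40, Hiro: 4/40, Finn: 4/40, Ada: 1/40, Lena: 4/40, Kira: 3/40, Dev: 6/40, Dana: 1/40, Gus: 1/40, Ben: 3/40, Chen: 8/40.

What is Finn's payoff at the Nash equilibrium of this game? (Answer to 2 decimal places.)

A player with share s gets back 5.8·s per unit contributed, so full contribution is dominant for anyone with s > 1/5.8 = 0.1724 and zero contribution is dominant for anyone below.
The only share above 0.1724 is Chen's 8/40, contributing 50; the remaining 10 contribute 0. Total contributed: 50.
Finn keeps 50 and receives 5.8 × 50 × 4/40 = 29.00 from the joint research fund, for a payoff of 79.00.

79.00 million dollars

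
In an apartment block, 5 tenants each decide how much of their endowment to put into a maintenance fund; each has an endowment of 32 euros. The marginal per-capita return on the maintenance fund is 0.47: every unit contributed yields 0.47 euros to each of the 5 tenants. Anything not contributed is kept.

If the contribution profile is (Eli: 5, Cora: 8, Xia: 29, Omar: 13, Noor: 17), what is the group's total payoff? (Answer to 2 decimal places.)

257.20 euros

Total contributed: 5 + 8 + 29 + 13 + 17 = 72; total kept: 5 × 32 − 72 = 88.
The maintenance fund pays out 0.47 × 5 × 72 = 169.20 in aggregate.
Group total = 88 + 169.20 = 257.20.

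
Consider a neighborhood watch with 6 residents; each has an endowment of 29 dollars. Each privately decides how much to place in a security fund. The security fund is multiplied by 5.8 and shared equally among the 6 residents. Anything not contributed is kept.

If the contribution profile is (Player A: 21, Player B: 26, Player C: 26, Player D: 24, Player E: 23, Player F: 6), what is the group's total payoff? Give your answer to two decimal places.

778.80 dollars

Total contributed: 21 + 26 + 26 + 24 + 23 + 6 = 126; total kept: 6 × 29 − 126 = 48.
The security fund pays out 5.8 × 126 = 730.80 in aggregate.
Group total = 48 + 730.80 = 778.80.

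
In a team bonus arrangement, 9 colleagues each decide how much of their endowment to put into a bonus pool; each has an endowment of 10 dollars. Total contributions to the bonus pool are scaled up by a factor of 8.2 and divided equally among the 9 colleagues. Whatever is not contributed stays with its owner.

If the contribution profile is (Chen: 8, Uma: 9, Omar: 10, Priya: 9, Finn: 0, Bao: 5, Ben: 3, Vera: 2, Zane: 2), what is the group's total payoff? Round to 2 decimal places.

435.60 dollars

Total contributed: 8 + 9 + 10 + 9 + 0 + 5 + 3 + 2 + 2 = 48; total kept: 9 × 10 − 48 = 42.
The bonus pool pays out 8.2 × 48 = 393.60 in aggregate.
Group total = 42 + 393.60 = 435.60.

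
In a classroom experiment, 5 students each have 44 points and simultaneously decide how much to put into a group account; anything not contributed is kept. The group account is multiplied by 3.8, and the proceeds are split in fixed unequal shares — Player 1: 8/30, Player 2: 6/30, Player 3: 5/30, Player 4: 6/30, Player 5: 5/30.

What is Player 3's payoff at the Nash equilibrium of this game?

71.87 points

Each unit j contributes comes back to j as 3.8 × (j's share), so j prefers to contribute only if that share exceeds 1/3.8 = 0.2632; otherwise keeping the unit dominates.
Player 1 alone (share 8/30) is above the threshold, contributing 44; the remaining 4 contribute 0. Total contributed: 44.
Player 3 keeps 44 and receives 3.8 × 44 × 5/30 = 27.87 from the group account, for a payoff of 71.87.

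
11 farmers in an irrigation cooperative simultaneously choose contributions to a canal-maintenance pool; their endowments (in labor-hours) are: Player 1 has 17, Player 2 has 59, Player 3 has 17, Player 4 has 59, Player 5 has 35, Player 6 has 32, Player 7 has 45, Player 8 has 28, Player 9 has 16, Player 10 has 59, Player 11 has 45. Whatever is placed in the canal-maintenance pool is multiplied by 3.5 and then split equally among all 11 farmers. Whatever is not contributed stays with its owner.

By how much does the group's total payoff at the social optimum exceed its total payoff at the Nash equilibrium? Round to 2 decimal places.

1030.00 labor-hours

The private return per contributed unit is 3.5/11 = 0.3182 < 1 for every player regardless of endowment, so the Nash equilibrium is zero contribution and the group total is Σ E_j = 17 + 59 + 17 + 59 + 35 + 32 + 45 + 28 + 16 + 59 + 45 = 412.
Each contributed unit returns 3.500 to the group, so the social optimum is full contribution by everyone: group total = 3.500 × 412 = 1442.00.
Efficiency loss = (3.500 − 1) × 412 = 1030.00.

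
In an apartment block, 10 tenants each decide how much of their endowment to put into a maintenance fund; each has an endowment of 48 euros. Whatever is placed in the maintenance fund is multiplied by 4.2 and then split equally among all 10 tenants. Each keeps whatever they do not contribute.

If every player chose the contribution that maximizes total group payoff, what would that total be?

2016.00 euros

Each contributed unit returns 4.200 to the group as a whole (0.4200 to each of 10 players), which exceeds 1, so the social optimum is full contribution: group total = 4.200 × 480 = 2016.00.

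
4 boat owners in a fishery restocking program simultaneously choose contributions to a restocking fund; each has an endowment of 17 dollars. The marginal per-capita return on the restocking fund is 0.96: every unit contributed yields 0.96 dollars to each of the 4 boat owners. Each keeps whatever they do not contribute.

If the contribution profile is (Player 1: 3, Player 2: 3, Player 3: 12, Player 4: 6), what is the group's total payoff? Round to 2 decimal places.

136.16 dollars

Total contributed: 3 + 3 + 12 + 6 = 24; total kept: 4 × 17 − 24 = 44.
The restocking fund pays out 0.96 × 4 × 24 = 92.16 in aggregate.
Group total = 44 + 92.16 = 136.16.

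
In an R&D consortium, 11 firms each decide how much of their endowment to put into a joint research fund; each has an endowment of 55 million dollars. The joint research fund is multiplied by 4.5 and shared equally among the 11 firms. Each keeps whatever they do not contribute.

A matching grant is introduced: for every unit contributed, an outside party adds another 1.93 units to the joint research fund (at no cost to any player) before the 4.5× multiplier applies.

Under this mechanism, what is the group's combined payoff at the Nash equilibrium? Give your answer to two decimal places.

With the mechanism, a contributed unit returns 4.5 × 2.93 / 11 = 1.1986 per unit of net cost to the contributor — now above 1 — so contributing fully is weakly dominant for every player.
So the Nash equilibrium is full contribution by all 11; the group earns 4.5 × 2.93 × 605 = 7976.93.

7976.93 million dollars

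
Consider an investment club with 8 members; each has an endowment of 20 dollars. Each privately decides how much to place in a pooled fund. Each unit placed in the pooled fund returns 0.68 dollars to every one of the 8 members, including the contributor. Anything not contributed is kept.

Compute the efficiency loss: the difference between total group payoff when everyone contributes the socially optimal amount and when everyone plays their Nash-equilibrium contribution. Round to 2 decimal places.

710.40 dollars

The private return per contributed unit is 0.68 < 1, so contributing 0 is dominant for every player. At the Nash equilibrium everyone keeps their 20, and the group total is 8 × 20 = 160.
Each contributed unit returns 5.440 to the group as a whole (0.68 to each of 8 players), which exceeds 1, so the social optimum is full contribution: group total = 5.440 × 160 = 870.40.
Efficiency loss = 870.40 − 160 = 710.40.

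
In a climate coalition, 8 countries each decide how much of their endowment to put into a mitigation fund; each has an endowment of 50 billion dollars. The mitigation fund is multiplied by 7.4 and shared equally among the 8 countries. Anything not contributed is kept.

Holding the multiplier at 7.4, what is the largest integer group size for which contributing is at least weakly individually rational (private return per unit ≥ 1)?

7

Private return per unit is 7.4/(group size), which is ≥ 1 whenever the group size is ≤ 7.4.
The largest such integer is 7.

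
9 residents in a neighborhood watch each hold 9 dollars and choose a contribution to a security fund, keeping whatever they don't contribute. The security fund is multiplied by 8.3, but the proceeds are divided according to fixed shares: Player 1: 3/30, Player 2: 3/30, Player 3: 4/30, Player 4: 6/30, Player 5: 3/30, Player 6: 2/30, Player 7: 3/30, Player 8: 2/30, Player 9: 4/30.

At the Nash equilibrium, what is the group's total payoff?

278.10 dollars

Player j's private return per contributed unit is 8.3 × (j's share). Contributing is weakly dominant for j when that share is at least 1/8.3 = 0.1205, and contributing 0 is dominant otherwise.
Player 3, Player 4 and Player 9 clear that bar, contributing 9 each; the remaining 6 contribute 0. Total contributed: 27.
The security fund pays out 8.3 × 27 = 224.10 in total (split across the unequal shares, but the aggregate is all that matters for the group sum).
The 6 free-riders keep 9 each, adding 54. Group total = 54 + 224.10 = 278.10.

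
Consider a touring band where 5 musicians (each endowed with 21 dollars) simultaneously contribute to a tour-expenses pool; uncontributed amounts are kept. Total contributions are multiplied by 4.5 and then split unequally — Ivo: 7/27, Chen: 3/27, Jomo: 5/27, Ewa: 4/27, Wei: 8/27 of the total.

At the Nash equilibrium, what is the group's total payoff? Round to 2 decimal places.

A player with share s gets back 4.5·s per unit contributed, so full contribution is dominant for anyone with s > 1/4.5 = 0.2222 and zero contribution is dominant for anyone below.
Ivo and Wei clear that bar, contributing 21 each; the remaining 3 contribute 0. Total contributed: 42.
The tour-expenses pool pays out 4.5 × 42 = 189.00 in total (split across the unequal shares, but the aggregate is all that matters for the group sum).
The 3 free-riders keep 21 each, adding 63. Group total = 63 + 189.00 = 252.00.

252.00 dollars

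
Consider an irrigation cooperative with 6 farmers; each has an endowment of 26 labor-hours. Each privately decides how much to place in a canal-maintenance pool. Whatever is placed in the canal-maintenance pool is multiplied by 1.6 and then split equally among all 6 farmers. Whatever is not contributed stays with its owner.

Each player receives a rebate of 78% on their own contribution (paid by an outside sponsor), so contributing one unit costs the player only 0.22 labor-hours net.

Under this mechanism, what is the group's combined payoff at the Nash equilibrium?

With the mechanism, a contributed unit returns (1.6/6) / 0.22 = 1.2121 per unit of net cost to the contributor — now above 1 — so contributing fully is weakly dominant for every player.
At the Nash equilibrium everyone contributes 26. Group total payoff = 6 × (26 × 0.78 + 1.6 × 26) = 371.28.

371.28 labor-hours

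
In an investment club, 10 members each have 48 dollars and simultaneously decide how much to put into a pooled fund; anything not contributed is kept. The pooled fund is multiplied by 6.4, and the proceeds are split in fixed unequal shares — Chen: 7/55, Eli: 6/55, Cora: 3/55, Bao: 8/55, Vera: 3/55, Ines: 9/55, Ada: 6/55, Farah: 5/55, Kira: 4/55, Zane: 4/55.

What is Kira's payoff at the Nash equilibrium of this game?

A player with share s gets back 6.4·s per unit contributed, so full contribution is dominant for anyone with s > 1/6.4 = 0.1563 and zero contribution is dominant for anyone below.
Only Ines (9/55) clears that bar, contributing 48; the remaining 9 contribute 0. Total contributed: 48.
Kira keeps 48 and receives 6.4 × 48 × 4/55 = 22.34 from the pooled fund, for a payoff of 70.34.

70.34 dollars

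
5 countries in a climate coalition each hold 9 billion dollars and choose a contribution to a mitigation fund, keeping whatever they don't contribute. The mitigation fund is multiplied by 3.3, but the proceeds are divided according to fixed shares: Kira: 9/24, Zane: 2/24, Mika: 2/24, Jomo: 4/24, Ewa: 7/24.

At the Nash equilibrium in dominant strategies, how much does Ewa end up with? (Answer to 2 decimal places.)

17.66 billion dollars

For player j, contributing a unit is worthwhile iff 3.3 × (j's share) ≥ 1, i.e. iff j's share is at least 0.3030.
The only share above 0.3030 is Kira's 9/24, contributing 9; the remaining 4 contribute 0. Total contributed: 9.
Ewa keeps 9 and receives 3.3 × 9 × 7/24 = 8.66 from the mitigation fund, for a payoff of 17.66.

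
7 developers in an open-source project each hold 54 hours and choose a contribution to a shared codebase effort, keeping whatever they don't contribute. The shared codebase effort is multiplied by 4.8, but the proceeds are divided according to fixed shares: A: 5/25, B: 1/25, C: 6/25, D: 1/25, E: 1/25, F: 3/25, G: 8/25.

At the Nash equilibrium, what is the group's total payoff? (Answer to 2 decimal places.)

788.40 hours

Player j's private return per contributed unit is 4.8 × (j's share). Contributing is weakly dominant for j when that share is at least 1/4.8 = 0.2083, and contributing 0 is dominant otherwise.
The shares above 0.2083 belong to C and G, contributing 54 each; the remaining 5 contribute 0. Total contributed: 108.
The shared codebase effort pays out 4.8 × 108 = 518.40 in total (split across the unequal shares, but the aggregate is all that matters for the group sum).
The 5 free-riders keep 54 each, adding 270. Group total = 270 + 518.40 = 788.40.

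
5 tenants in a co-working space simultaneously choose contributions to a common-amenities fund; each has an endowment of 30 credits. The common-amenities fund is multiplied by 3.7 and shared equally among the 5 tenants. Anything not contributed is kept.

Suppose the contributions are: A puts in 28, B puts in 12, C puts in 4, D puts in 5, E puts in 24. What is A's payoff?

56.02 credits

Total contributed: 28 + 12 + 4 + 5 + 24 = 73.
Each receives 3.7 × 73 / 5 = 54.02 from the common-amenities fund.
A keeps 30 − 28 = 2, so A's payoff is 2 + 54.02 = 56.02.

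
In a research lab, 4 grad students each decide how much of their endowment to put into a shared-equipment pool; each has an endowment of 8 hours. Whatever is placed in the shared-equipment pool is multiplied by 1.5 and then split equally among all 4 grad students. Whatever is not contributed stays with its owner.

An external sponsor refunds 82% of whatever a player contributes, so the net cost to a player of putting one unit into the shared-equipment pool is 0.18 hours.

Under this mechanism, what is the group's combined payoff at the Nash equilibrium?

With the mechanism, a contributed unit returns (1.5/4) / 0.18 = 2.0833 per unit of net cost to the contributor — now above 1 — so contributing fully is weakly dominant for every player.
At the Nash equilibrium everyone contributes 8. Group total payoff = 4 × (8 × 0.82 + 1.5 × 8) = 74.24.

74.24 hours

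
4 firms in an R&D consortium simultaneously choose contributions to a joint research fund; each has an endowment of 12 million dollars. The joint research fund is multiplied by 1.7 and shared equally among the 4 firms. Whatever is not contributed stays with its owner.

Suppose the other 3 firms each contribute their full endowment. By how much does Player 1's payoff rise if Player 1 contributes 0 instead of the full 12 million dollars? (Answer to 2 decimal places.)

Switching from a contribution of 12 to 0 lets Player 1 keep an extra 12 million dollars, but lowers the joint research fund by 12, which costs Player 1 their own share of that drop: 1.7/4 × 12 = 5.10.
Net gain = 12 − 5.10 = 6.90. The private return per contributed unit (0.4250) is below 1, so free-riding is indeed the best response regardless of what the others do.

6.90 million dollars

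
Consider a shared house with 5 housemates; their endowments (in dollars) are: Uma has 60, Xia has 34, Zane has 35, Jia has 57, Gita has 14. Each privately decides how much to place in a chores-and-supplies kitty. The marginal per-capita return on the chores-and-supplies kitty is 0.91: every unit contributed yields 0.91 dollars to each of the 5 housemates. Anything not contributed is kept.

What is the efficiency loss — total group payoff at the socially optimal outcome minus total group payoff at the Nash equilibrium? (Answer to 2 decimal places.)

710.00 dollars

The private return per contributed unit is 0.91 < 1 for everyone, so the Nash equilibrium is zero contribution and the group total is Σ E_j = 60 + 34 + 35 + 57 + 14 = 200.
Each contributed unit returns 4.550 to the group, so the social optimum is full contribution by everyone: group total = 4.550 × 200 = 910.00.
Efficiency loss = (4.550 − 1) × 200 = 710.00.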